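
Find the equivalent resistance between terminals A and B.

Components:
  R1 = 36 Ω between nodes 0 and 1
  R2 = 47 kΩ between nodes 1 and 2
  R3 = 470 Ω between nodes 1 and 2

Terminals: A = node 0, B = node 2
Reduce the network between node 0 (A) and node 2 (B) by series/parallel combination:
  Rp1 = R2 ‖ R3 (parallel, both between nodes 1 and 2) = 1/(1/47000 + 1/470) = 465.3 Ω
  Rs1 = R1 + Rp1 (series, joined only at node 1) = 36 + 465.3 = 501.3 Ω
R_eq = 501.3 Ω

Final answer: 501.3 Ω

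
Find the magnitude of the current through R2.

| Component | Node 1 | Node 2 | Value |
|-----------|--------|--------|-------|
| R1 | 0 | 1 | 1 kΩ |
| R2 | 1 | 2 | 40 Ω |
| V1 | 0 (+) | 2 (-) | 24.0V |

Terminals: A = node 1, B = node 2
Nodal analysis, taking node 2 as the 0 V reference.
Source V1 fixes V_0 = 24 V.
KCL at each unknown node (sum of currents leaving = 0; resistances in Ω):
  Node 1: (V_1 - 24)/1000 + (V_1 - 0)/40 = 0
Collecting terms: 0.026 × V_1 = 0.024  =>  V_1 = 0.9231 V
I_R2 = (V_1 - V_2)/R2 = (0.9231 - 0)/40 = 0.02308 A
|I_R2| = 0.02308 A

Final answer: |I_R2| = 0.02308 A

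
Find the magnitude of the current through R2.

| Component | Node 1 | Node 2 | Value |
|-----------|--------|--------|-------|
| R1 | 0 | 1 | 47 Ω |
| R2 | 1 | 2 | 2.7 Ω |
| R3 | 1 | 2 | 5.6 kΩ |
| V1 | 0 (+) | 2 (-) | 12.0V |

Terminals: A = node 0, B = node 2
Nodal analysis, taking node 2 as the 0 V reference.
Source V1 fixes V_0 = 12 V.
KCL at each unknown node (sum of currents leaving = 0; resistances in Ω):
  Node 1: (V_1 - 12)/47 + (V_1 - 0)/2.7 + (V_1 - 0)/5600 = 0
Collecting terms: 0.3918 × V_1 = 0.2553  =>  V_1 = 0.6516 V
I_R2 = (V_1 - V_2)/R2 = (0.6516 - 0)/2.7 = 0.2413 A
|I_R2| = 0.2413 A

Final answer: |I_R2| = 0.2413 A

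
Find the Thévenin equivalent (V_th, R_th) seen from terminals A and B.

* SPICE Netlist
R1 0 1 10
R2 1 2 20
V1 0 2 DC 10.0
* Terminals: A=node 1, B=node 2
Step 1 — V_th is the open-circuit voltage V_A - V_B (nothing connected across the terminals).
Nodal analysis, taking node 2 as the 0 V reference.
Source V1 fixes V_0 = 10 V.
KCL at each unknown node (sum of currents leaving = 0; resistances in Ω):
  Node 1: (V_1 - 10)/10 + (V_1 - 0)/20 = 0
Collecting terms: 0.15 × V_1 = 1  =>  V_1 = 6.667 V
V_th = V_1 - V_2 = 6.667 - 0 = 6.667 V
Step 2 — R_th: zero the source — replace V1 by a short circuit (node 2 merges into node 0) — and find the resistance seen between A (node 1) and B (node 0).
Reduce the network between node 1 (A) and node 0 (B) by series/parallel combination:
  Rp1 = R1 ‖ R2 (parallel, both between nodes 0 and 1) = 1/(1/10 + 1/20) = 6.667 Ω
R_th = 6.667 Ω

Final answer: V_th = 6.667 V, R_th = 6.667 Ω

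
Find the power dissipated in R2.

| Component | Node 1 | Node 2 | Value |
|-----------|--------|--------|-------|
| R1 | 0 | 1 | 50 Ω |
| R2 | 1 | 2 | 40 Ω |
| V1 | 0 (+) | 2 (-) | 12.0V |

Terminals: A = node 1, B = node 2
Nodal analysis, taking node 2 as the 0 V reference.
Source V1 fixes V_0 = 12 V.
KCL at each unknown node (sum of currents leaving = 0; resistances in Ω):
  Node 1: (V_1 - 12)/50 + (V_1 - 0)/40 = 0
Collecting terms: 0.045 × V_1 = 0.24  =>  V_1 = 5.333 V
I_R2 = (V_1 - V_2)/R2 = (5.333 - 0)/40 = 0.1333 A
P_R2 = I_R2² × R2 = (0.1333)² × 40 = 0.7111 W

Final answer: 0.7111 W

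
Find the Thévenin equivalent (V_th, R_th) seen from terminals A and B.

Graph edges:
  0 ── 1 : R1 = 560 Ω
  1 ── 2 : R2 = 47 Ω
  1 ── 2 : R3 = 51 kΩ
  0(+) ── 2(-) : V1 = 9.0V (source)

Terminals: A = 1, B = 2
Step 1 — V_th is the open-circuit voltage V_A - V_B (nothing connected across the terminals).
Nodal analysis, taking node 2 as the 0 V reference.
Source V1 fixes V_0 = 9 V.
KCL at each unknown node (sum of currents leaving = 0; resistances in Ω):
  Node 1: (V_1 - 9)/560 + (V_1 - 0)/47 + (V_1 - 0)/51000 = 0
Collecting terms: 0.02308 × V_1 = 0.01607  =>  V_1 = 0.6963 V
V_th = V_1 - V_2 = 0.6963 - 0 = 0.6963 V
Step 2 — R_th: zero the source — replace V1 by a short circuit (node 2 merges into node 0) — and find the resistance seen between A (node 1) and B (node 0).
Reduce the network between node 1 (A) and node 0 (B) by series/parallel combination:
  Rp1 = R1 ‖ R2 ‖ R3 (parallel, all between nodes 0 and 1) = 1/(1/560 + 1/47 + 1/51000) = 43.32 Ω
R_th = 43.32 Ω

Final answer: V_th = 0.6963 V, R_th = 43.32 Ω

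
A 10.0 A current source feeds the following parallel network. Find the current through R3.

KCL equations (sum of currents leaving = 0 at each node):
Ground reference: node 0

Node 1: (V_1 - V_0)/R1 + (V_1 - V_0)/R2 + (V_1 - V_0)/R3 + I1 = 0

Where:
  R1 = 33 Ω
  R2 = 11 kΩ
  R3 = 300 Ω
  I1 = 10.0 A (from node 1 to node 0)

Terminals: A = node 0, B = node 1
All resistors sit directly between nodes 0 and 1, so they are in parallel and share one voltage V; the full source current 10 A splits among them.
1/R_par = 1/33 + 1/11000 + 1/300 = 0.03373 S  =>  R_par = 29.65 Ω
V = I × R_par = 10 × 29.65 = 296.5 V
I_R3 = V/R3 = 296.5/300 = 0.9883 A

Final answer: 0.9883 A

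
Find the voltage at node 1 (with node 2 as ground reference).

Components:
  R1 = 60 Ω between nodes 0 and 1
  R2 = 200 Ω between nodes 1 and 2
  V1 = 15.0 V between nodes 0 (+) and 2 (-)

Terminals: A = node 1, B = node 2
Nodal analysis, taking node 2 as the 0 V reference.
Source V1 fixes V_0 = 15 V.
KCL at each unknown node (sum of currents leaving = 0; resistances in Ω):
  Node 1: (V_1 - 15)/60 + (V_1 - 0)/200 = 0
Collecting terms: 0.02167 × V_1 = 0.25  =>  V_1 = 11.54 V
The requested potential is V_1 = 11.54 V.

Final answer: V_1 = 11.54 V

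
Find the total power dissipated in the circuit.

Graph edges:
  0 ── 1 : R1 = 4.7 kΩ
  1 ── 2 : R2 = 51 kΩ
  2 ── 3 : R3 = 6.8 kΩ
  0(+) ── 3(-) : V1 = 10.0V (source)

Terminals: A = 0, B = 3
Nodal analysis, taking node 3 as the 0 V reference.
Source V1 fixes V_0 = 10 V.
KCL at each unknown node (sum of currents leaving = 0; resistances in Ω):
  Node 1: (V_1 - 10)/4700 + (V_1 - V_2)/51000 = 0
  Node 2: (V_2 - V_1)/51000 + (V_2 - 0)/6800 = 0
Collecting terms (coefficients in siemens):
  0.0002324·V_1 - 0.00001961·V_2 = 0.002128
  0.0001667·V_2 - 0.00001961·V_1 = 0
Determinant D = (0.0002324)(0.0001667) - (-0.00001961)(-0.00001961) = 0.00000003834
V_1 = [(0.002128)(0.0001667) - (-0.00001961)(0)]/D = 9.248 V
V_2 = [(0.0002324)(0) - (0.002128)(-0.00001961)]/D = 1.088 V
Power in each resistor, P = (ΔV)²/R:
  P_R1 = (10 - 9.248)²/4700 = 0.0001203 W
  P_R2 = (9.248 - 1.088)²/51000 = 0.001306 W
  P_R3 = (1.088 - 0)²/6800 = 0.0001741 W
P_total = P_R1 + P_R2 + P_R3 = 0.0016 W

Final answer: 0.0016 W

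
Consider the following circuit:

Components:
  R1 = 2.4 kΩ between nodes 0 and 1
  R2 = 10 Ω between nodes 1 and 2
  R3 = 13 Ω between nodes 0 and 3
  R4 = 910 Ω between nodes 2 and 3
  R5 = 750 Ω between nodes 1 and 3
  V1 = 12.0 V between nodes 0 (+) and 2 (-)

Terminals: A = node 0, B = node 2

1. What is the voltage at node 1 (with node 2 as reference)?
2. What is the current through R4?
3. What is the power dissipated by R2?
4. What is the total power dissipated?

Nodal analysis, taking node 2 as the 0 V reference.
Source V1 fixes V_0 = 12 V.
KCL at each unknown node (sum of currents leaving = 0; resistances in Ω):
  Node 1: (V_1 - 12)/2400 + (V_1 - 0)/10 + (V_1 - V_3)/750 = 0
  Node 3: (V_3 - 12)/13 + (V_3 - 0)/910 + (V_3 - V_1)/750 = 0
Collecting terms (coefficients in siemens):
  0.1018·V_1 - 0.001333·V_3 = 0.005
  0.07936·V_3 - 0.001333·V_1 = 0.9231
Determinant D = (0.1018)(0.07936) - (-0.001333)(-0.001333) = 0.008073
V_1 = [(0.005)(0.07936) - (-0.001333)(0.9231)]/D = 0.2016 V
V_3 = [(0.1018)(0.9231) - (0.005)(-0.001333)]/D = 11.64 V
Part 1:
  Read off the nodal solution: V_1 = 0.2016 V
Part 2:
  I_R4 = (V_2 - V_3)/R4 = (0 - 11.64)/910 = -0.01279 A
  Magnitude: I_R4 = 0.01279 A
Part 3:
  I_R2 = (V_1 - V_2)/R2 = (0.2016 - 0)/10 = 0.02016 A
  P_R2 = I_R2² × R2 = (0.02016)² × 10 = 0.004065 W
Part 4:
  Power in each resistor, P = (ΔV)²/R:
    P_R1 = (12 - 0.2016)²/2400 = 0.058 W
    P_R2 = (0.2016 - 0)²/10 = 0.004065 W
    P_R3 = (12 - 11.64)²/13 = 0.01022 W
    P_R4 = (0 - 11.64)²/910 = 0.1488 W
    P_R5 = (0.2016 - 11.64)²/750 = 0.1743 W
  P_total = P_R1 + P_R2 + P_R3 + P_R4 + P_R5 = 0.3954 W

Final answers:
1. V_1 = 0.2016 V
2. I_R4 = 0.01279 A
3. P_R2 = 0.004065 W
4. P_total = 0.3954 W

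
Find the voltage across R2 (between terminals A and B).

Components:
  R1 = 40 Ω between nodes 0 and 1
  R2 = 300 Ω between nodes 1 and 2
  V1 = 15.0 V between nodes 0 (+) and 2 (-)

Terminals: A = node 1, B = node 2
R1 and R2 are in series across V1 (node 0 → node 1 → node 2), and the output A–B is taken across R2, so this is a voltage divider.
Series current: I = V1/(R1 + R2) = 15/(40 + 300) = 15/340 = 0.04412 A
V_R2 = I × R2 = V1 × R2/(R1 + R2) = 15 × 300/340 = 13.24 V

Final answer: 13.24 V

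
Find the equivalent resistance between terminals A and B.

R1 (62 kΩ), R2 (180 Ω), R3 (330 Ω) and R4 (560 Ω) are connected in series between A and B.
Reduce the network between node 0 (A) and node 4 (B) by series/parallel combination:
  Rs1 = R1 + R2 (series, joined only at node 1) = 62000 + 180 = 62180 Ω
  Rs2 = R3 + Rs1 (series, joined only at node 2) = 330 + 62180 = 62510 Ω
  Rs3 = R4 + Rs2 (series, joined only at node 3) = 560 + 62510 = 63070 Ω
R_eq = 63.07 kΩ

Final answer: 63.07 kΩ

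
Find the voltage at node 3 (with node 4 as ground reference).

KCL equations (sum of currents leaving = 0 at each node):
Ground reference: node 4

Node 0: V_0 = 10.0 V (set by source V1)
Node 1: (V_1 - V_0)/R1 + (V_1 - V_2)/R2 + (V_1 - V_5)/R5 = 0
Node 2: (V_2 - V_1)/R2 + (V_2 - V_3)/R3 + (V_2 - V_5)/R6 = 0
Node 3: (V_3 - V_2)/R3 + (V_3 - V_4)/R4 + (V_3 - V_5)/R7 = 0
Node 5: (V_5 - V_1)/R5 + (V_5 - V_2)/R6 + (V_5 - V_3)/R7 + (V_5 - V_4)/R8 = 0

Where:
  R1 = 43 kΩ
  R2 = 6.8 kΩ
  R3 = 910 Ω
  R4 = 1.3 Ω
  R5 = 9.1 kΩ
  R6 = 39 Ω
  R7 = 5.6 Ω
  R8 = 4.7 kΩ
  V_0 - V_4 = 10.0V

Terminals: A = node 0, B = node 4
Nodal analysis, taking node 4 as the 0 V reference.
Source V1 fixes V_0 = 10 V.
KCL at each unknown node (sum of currents leaving = 0; resistances in Ω):
  Node 1: (V_1 - 10)/43000 + (V_1 - V_2)/6800 + (V_1 - V_5)/9100 = 0
  Node 2: (V_2 - V_1)/6800 + (V_2 - V_3)/910 + (V_2 - V_5)/39 = 0
  Node 3: (V_3 - V_2)/910 + (V_3 - 0)/1.3 + (V_3 - V_5)/5.6 = 0
  Node 5: (V_5 - V_1)/9100 + (V_5 - V_2)/39 + (V_5 - V_3)/5.6 + (V_5 - 0)/4700 = 0
Collecting terms (coefficients in siemens):
  0.0002802·V_1 - 0.0001471·V_2 - 0.0001099·V_5 = 0.0002326
  0.02689·V_2 - 0.0001471·V_1 - 0.001099·V_3 - 0.02564·V_5 = 0
  0.9489·V_3 - 0.001099·V_2 - 0.1786·V_5 = 0
  0.2045·V_5 - 0.0001099·V_1 - 0.02564·V_2 - 0.1786·V_3 = 0
Solving these 4 simultaneous equations (Gaussian elimination) gives:
  V_1 = 0.8336 V, V_2 = 0.005938 V, V_3 = 0.0002767 V, V_5 = 0.001434 V
The requested potential is V_3 = 0.0002767 V.

Final answer: V_3 = 0.0002767 V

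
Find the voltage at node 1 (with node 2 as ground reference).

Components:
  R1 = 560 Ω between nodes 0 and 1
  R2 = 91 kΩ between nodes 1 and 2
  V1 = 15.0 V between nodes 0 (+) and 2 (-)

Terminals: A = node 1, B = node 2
Nodal analysis, taking node 2 as the 0 V reference.
Source V1 fixes V_0 = 15 V.
KCL at each unknown node (sum of currents leaving = 0; resistances in Ω):
  Node 1: (V_1 - 15)/560 + (V_1 - 0)/91000 = 0
Collecting terms: 0.001797 × V_1 = 0.02679  =>  V_1 = 14.91 V
The requested potential is V_1 = 14.91 V.

Final answer: V_1 = 14.91 V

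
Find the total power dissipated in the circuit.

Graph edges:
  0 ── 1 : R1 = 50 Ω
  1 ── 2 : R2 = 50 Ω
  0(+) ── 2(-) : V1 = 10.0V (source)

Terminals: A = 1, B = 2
Nodal analysis, taking node 2 as the 0 V reference.
Source V1 fixes V_0 = 10 V.
KCL at each unknown node (sum of currents leaving = 0; resistances in Ω):
  Node 1: (V_1 - 10)/50 + (V_1 - 0)/50 = 0
Collecting terms: 0.04 × V_1 = 0.2  =>  V_1 = 5 V
Power in each resistor, P = (ΔV)²/R:
  P_R1 = (10 - 5)²/50 = 0.5 W
  P_R2 = (5 - 0)²/50 = 0.5 W
P_total = P_R1 + P_R2 = 1 W

Final answer: 1 W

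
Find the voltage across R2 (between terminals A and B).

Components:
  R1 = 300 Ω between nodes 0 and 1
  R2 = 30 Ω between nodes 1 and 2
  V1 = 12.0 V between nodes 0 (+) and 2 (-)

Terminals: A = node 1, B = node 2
R1 and R2 are in series across V1 (node 0 → node 1 → node 2), and the output A–B is taken across R2, so this is a voltage divider.
Series current: I = V1/(R1 + R2) = 12/(300 + 30) = 12/330 = 0.03636 A
V_R2 = I × R2 = V1 × R2/(R1 + R2) = 12 × 30/330 = 1.091 V

Final answer: 1.091 V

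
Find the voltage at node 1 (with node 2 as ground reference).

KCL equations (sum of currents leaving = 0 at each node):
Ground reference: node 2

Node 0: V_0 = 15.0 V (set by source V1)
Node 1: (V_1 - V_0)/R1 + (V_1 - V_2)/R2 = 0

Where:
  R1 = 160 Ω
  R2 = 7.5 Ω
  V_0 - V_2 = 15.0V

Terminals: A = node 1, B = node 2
Nodal analysis, taking node 2 as the 0 V reference.
Source V1 fixes V_0 = 15 V.
KCL at each unknown node (sum of currents leaving = 0; resistances in Ω):
  Node 1: (V_1 - 15)/160 + (V_1 - 0)/7.5 = 0
Collecting terms: 0.1396 × V_1 = 0.09375  =>  V_1 = 0.6716 V
The requested potential is V_1 = 0.6716 V.

Final answer: V_1 = 0.6716 V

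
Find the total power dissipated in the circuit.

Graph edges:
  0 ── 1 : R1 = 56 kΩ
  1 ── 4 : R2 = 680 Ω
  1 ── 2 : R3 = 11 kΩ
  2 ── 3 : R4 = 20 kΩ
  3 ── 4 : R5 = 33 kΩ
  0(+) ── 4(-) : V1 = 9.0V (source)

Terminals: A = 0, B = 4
Nodal analysis, taking node 4 as the 0 V reference.
Source V1 fixes V_0 = 9 V.
KCL at each unknown node (sum of currents leaving = 0; resistances in Ω):
  Node 1: (V_1 - 9)/56000 + (V_1 - 0)/680 + (V_1 - V_2)/11000 = 0
  Node 2: (V_2 - V_1)/11000 + (V_2 - V_3)/20000 = 0
  Node 3: (V_3 - V_2)/20000 + (V_3 - 0)/33000 = 0
Collecting terms (coefficients in siemens):
  0.001579·V_1 - 0.00009091·V_2 = 0.0001607
  0.0001409·V_2 - 0.00009091·V_1 - 0.00005·V_3 = 0
  0.0000803·V_3 - 0.00005·V_2 = 0
Solving these 3 simultaneous equations (Gaussian elimination) gives:
  V_1 = 0.1069 V, V_2 = 0.08849 V, V_3 = 0.0551 V
Power in each resistor, P = (ΔV)²/R:
  P_R1 = (9 - 0.1069)²/56000 = 0.001412 W
  P_R2 = (0.1069 - 0)²/680 = 0.00001679 W
  P_R3 = (0.1069 - 0.08849)²/11000 = 0.00000003066 W
  P_R4 = (0.08849 - 0.0551)²/20000 = 0.00000005575 W
  P_R5 = (0.0551 - 0)²/33000 = 0.00000009199 W
P_total = P_R1 + P_R2 + P_R3 + P_R4 + P_R5 = 0.001429 W

Final answer: 0.001429 W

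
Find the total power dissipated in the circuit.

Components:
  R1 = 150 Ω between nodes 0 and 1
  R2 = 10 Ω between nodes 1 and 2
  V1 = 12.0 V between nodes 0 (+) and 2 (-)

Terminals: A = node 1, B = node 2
Nodal analysis, taking node 2 as the 0 V reference.
Source V1 fixes V_0 = 12 V.
KCL at each unknown node (sum of currents leaving = 0; resistances in Ω):
  Node 1: (V_1 - 12)/150 + (V_1 - 0)/10 = 0
Collecting terms: 0.1067 × V_1 = 0.08  =>  V_1 = 0.75 V
Power in each resistor, P = (ΔV)²/R:
  P_R1 = (12 - 0.75)²/150 = 0.8438 W
  P_R2 = (0.75 - 0)²/10 = 0.05625 W
P_total = P_R1 + P_R2 = 0.9 W

Final answer: 0.9 W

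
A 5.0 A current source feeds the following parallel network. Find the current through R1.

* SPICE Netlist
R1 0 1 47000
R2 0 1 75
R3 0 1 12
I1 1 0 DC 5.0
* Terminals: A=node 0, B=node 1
All resistors sit directly between nodes 0 and 1, so they are in parallel and share one voltage V; the full source current 5 A splits among them.
1/R_par = 1/47000 + 1/75 + 1/12 = 0.09669 S  =>  R_par = 10.34 Ω
V = I × R_par = 5 × 10.34 = 51.71 V
I_R1 = V/R1 = 51.71/47000 = 0.0011 A

Final answer: 0.0011 A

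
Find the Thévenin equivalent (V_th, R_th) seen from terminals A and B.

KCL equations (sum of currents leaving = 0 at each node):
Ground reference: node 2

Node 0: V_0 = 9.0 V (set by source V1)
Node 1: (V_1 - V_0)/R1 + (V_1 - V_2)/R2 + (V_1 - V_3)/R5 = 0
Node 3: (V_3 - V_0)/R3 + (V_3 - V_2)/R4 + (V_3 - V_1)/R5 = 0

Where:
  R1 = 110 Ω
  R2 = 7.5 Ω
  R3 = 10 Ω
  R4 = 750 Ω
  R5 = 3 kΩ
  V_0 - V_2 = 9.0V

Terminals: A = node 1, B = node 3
Step 1 — V_th is the open-circuit voltage V_A - V_B (nothing connected across the terminals).
Nodal analysis, taking node 2 as the 0 V reference.
Source V1 fixes V_0 = 9 V.
KCL at each unknown node (sum of currents leaving = 0; resistances in Ω):
  Node 1: (V_1 - 9)/110 + (V_1 - 0)/7.5 + (V_1 - V_3)/3000 = 0
  Node 3: (V_3 - 9)/10 + (V_3 - 0)/750 + (V_3 - V_1)/3000 = 0
Collecting terms (coefficients in siemens):
  0.1428·V_1 - 0.0003333·V_3 = 0.08182
  0.1017·V_3 - 0.0003333·V_1 = 0.9
Determinant D = (0.1428)(0.1017) - (-0.0003333)(-0.0003333) = 0.01451
V_1 = [(0.08182)(0.1017) - (-0.0003333)(0.9)]/D = 0.5938 V
V_3 = [(0.1428)(0.9) - (0.08182)(-0.0003333)]/D = 8.854 V
V_th = V_1 - V_3 = 0.5938 - 8.854 = -8.261 V
Step 2 — R_th: zero the source — replace V1 by a short circuit (node 2 merges into node 0) — and find the resistance seen between A (node 1) and B (node 3).
Reduce the network between node 1 (A) and node 3 (B) by series/parallel combination:
  Rp1 = R1 ‖ R2 (parallel, both between nodes 0 and 1) = 1/(1/110 + 1/7.5) = 7.021 Ω
  Rp2 = R3 ‖ R4 (parallel, both between nodes 0 and 3) = 1/(1/10 + 1/750) = 9.868 Ω
  Rs1 = Rp1 + Rp2 (series, joined only at node 0) = 7.021 + 9.868 = 16.89 Ω
  Rp3 = R5 ‖ Rs1 (parallel, both between nodes 1 and 3) = 1/(1/3000 + 1/16.89) = 16.8 Ω
R_th = 16.8 Ω

Final answer: V_th = -8.261 V, R_th = 16.8 Ω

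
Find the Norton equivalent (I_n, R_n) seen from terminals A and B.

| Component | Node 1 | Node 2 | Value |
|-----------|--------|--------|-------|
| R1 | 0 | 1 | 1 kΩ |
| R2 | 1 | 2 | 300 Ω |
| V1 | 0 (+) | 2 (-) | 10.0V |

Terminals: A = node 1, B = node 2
Find the Thévenin equivalent first; then I_n = V_th/R_th and R_n = R_th.
Step 1 — V_th is the open-circuit voltage V_A - V_B (nothing connected across the terminals).
Nodal analysis, taking node 2 as the 0 V reference.
Source V1 fixes V_0 = 10 V.
KCL at each unknown node (sum of currents leaving = 0; resistances in Ω):
  Node 1: (V_1 - 10)/1000 + (V_1 - 0)/300 = 0
Collecting terms: 0.004333 × V_1 = 0.01  =>  V_1 = 2.308 V
V_th = V_1 - V_2 = 2.308 - 0 = 2.308 V
Step 2 — R_th: zero the source — replace V1 by a short circuit (node 2 merges into node 0) — and find the resistance seen between A (node 1) and B (node 0).
Reduce the network between node 1 (A) and node 0 (B) by series/parallel combination:
  Rp1 = R1 ‖ R2 (parallel, both between nodes 0 and 1) = 1/(1/1000 + 1/300) = 230.8 Ω
R_th = 230.8 Ω
I_n = V_th/R_th = 2.308/230.8 = 0.01 A, and R_n = R_th = 230.8 Ω

Final answer: I_n = 0.01 A, R_n = 230.8 Ω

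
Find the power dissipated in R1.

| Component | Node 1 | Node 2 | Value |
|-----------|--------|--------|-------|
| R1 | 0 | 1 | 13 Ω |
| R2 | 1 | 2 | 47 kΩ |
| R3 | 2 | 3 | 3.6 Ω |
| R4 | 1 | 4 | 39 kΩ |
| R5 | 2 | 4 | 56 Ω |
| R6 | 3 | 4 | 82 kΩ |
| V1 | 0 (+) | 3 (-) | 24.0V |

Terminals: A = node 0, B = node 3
Nodal analysis, taking node 3 as the 0 V reference.
Source V1 fixes V_0 = 24 V.
KCL at each unknown node (sum of currents leaving = 0; resistances in Ω):
  Node 1: (V_1 - 24)/13 + (V_1 - V_2)/47000 + (V_1 - V_4)/39000 = 0
  Node 2: (V_2 - V_1)/47000 + (V_2 - 0)/3.6 + (V_2 - V_4)/56 = 0
  Node 4: (V_4 - V_1)/39000 + (V_4 - V_2)/56 + (V_4 - 0)/82000 = 0
Collecting terms (coefficients in siemens):
  0.07697·V_1 - 0.00002128·V_2 - 0.00002564·V_4 = 1.846
  0.2957·V_2 - 0.00002128·V_1 - 0.01786·V_4 = 0
  0.01789·V_4 - 0.00002564·V_1 - 0.01786·V_2 = 0
Solving these 3 simultaneous equations (Gaussian elimination) gives:
  V_1 = 23.99 V, V_2 = 0.004046 V, V_4 = 0.0384 V
I_R1 = (V_0 - V_1)/R1 = (24 - 23.99)/13 = 0.001124 A
P_R1 = I_R1² × R1 = (0.001124)² × 13 = 0.00001643 W

Final answer: 1.643e-05 W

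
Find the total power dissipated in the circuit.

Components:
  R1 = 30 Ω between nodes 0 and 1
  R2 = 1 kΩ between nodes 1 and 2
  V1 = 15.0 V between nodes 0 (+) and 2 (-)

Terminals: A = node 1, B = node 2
Nodal analysis, taking node 2 as the 0 V reference.
Source V1 fixes V_0 = 15 V.
KCL at each unknown node (sum of currents leaving = 0; resistances in Ω):
  Node 1: (V_1 - 15)/30 + (V_1 - 0)/1000 = 0
Collecting terms: 0.03433 × V_1 = 0.5  =>  V_1 = 14.56 V
Power in each resistor, P = (ΔV)²/R:
  P_R1 = (15 - 14.56)²/30 = 0.006363 W
  P_R2 = (14.56 - 0)²/1000 = 0.2121 W
P_total = P_R1 + P_R2 = 0.2184 W

Final answer: 0.2184 W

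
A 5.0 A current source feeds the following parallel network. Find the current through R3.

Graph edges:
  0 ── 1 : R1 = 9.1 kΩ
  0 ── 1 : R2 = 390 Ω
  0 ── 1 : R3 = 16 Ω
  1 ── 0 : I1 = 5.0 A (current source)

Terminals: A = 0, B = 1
All resistors sit directly between nodes 0 and 1, so they are in parallel and share one voltage V; the full source current 5 A splits among them.
1/R_par = 1/9100 + 1/390 + 1/16 = 0.06517 S  =>  R_par = 15.34 Ω
V = I × R_par = 5 × 15.34 = 76.72 V
I_R3 = V/R3 = 76.72/16 = 4.795 A

Final answer: 4.795 A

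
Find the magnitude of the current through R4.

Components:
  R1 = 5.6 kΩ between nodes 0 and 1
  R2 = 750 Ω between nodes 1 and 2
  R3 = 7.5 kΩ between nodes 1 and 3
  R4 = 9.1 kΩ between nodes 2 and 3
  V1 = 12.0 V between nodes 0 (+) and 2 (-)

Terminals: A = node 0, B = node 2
Nodal analysis, taking node 2 as the 0 V reference.
Source V1 fixes V_0 = 12 V.
KCL at each unknown node (sum of currents leaving = 0; resistances in Ω):
  Node 1: (V_1 - 12)/5600 + (V_1 - 0)/750 + (V_1 - V_3)/7500 = 0
  Node 3: (V_3 - V_1)/7500 + (V_3 - 0)/9100 = 0
Collecting terms (coefficients in siemens):
  0.001645·V_1 - 0.0001333·V_3 = 0.002143
  0.0002432·V_3 - 0.0001333·V_1 = 0
Determinant D = (0.001645)(0.0002432) - (-0.0001333)(-0.0001333) = 0.0000003824
V_1 = [(0.002143)(0.0002432) - (-0.0001333)(0)]/D = 1.363 V
V_3 = [(0.001645)(0) - (0.002143)(-0.0001333)]/D = 0.7472 V
I_R4 = (V_2 - V_3)/R4 = (0 - 0.7472)/9100 = -0.00008211 A
|I_R4| = 0.00008211 A

Final answer: |I_R4| = 8.211e-05 A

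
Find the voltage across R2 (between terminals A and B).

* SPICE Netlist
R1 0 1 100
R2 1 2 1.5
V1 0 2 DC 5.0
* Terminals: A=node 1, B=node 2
R1 and R2 are in series across V1 (node 0 → node 1 → node 2), and the output A–B is taken across R2, so this is a voltage divider.
Series current: I = V1/(R1 + R2) = 5/(100 + 1.5) = 5/101.5 = 0.04926 A
V_R2 = I × R2 = V1 × R2/(R1 + R2) = 5 × 1.5/101.5 = 0.07389 V

Final answer: 0.07389 V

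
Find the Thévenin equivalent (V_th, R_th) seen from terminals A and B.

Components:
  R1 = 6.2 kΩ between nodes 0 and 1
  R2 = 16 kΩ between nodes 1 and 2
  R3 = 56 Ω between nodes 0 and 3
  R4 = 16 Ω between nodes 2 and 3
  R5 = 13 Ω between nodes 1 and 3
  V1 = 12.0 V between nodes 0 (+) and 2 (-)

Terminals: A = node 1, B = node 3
Step 1 — V_th is the open-circuit voltage V_A - V_B (nothing connected across the terminals).
Nodal analysis, taking node 2 as the 0 V reference.
Source V1 fixes V_0 = 12 V.
KCL at each unknown node (sum of currents leaving = 0; resistances in Ω):
  Node 1: (V_1 - 12)/6200 + (V_1 - 0)/16000 + (V_1 - V_3)/13 = 0
  Node 3: (V_3 - 12)/56 + (V_3 - 0)/16 + (V_3 - V_1)/13 = 0
Collecting terms (coefficients in siemens):
  0.07715·V_1 - 0.07692·V_3 = 0.001935
  0.1573·V_3 - 0.07692·V_1 = 0.2143
Determinant D = (0.07715)(0.1573) - (-0.07692)(-0.07692) = 0.006217
V_1 = [(0.001935)(0.1573) - (-0.07692)(0.2143)]/D = 2.701 V
V_3 = [(0.07715)(0.2143) - (0.001935)(-0.07692)]/D = 2.683 V
V_th = V_1 - V_3 = 2.701 - 2.683 = 0.0173 V
Step 2 — R_th: zero the source — replace V1 by a short circuit (node 2 merges into node 0) — and find the resistance seen between A (node 1) and B (node 3).
Reduce the network between node 1 (A) and node 3 (B) by series/parallel combination:
  Rp1 = R1 ‖ R2 (parallel, both between nodes 0 and 1) = 1/(1/6200 + 1/16000) = 4468 Ω
  Rp2 = R3 ‖ R4 (parallel, both between nodes 0 and 3) = 1/(1/56 + 1/16) = 12.44 Ω
  Rs1 = Rp1 + Rp2 (series, joined only at node 0) = 4468 + 12.44 = 4481 Ω
  Rp3 = R5 ‖ Rs1 (parallel, both between nodes 1 and 3) = 1/(1/13 + 1/4481) = 12.96 Ω
R_th = 12.96 Ω

Final answer: V_th = 0.0173 V, R_th = 12.96 Ω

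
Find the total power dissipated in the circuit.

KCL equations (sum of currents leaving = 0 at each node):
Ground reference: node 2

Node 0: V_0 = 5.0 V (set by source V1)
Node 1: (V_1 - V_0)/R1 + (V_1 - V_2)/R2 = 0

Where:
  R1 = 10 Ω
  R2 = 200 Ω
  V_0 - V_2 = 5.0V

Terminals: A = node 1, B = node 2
Nodal analysis, taking node 2 as the 0 V reference.
Source V1 fixes V_0 = 5 V.
KCL at each unknown node (sum of currents leaving = 0; resistances in Ω):
  Node 1: (V_1 - 5)/10 + (V_1 - 0)/200 = 0
Collecting terms: 0.105 × V_1 = 0.5  =>  V_1 = 4.762 V
Power in each resistor, P = (ΔV)²/R:
  P_R1 = (5 - 4.762)²/10 = 0.005669 W
  P_R2 = (4.762 - 0)²/200 = 0.1134 W
P_total = P_R1 + P_R2 = 0.119 W

Final answer: 0.119 W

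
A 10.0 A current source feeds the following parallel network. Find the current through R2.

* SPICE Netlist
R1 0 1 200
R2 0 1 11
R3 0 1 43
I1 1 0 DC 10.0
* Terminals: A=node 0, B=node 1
All resistors sit directly between nodes 0 and 1, so they are in parallel and share one voltage V; the full source current 10 A splits among them.
1/R_par = 1/200 + 1/11 + 1/43 = 0.1192 S  =>  R_par = 8.392 Ω
V = I × R_par = 10 × 8.392 = 83.92 V
I_R2 = V/R2 = 83.92/11 = 7.629 A

Final answer: 7.629 A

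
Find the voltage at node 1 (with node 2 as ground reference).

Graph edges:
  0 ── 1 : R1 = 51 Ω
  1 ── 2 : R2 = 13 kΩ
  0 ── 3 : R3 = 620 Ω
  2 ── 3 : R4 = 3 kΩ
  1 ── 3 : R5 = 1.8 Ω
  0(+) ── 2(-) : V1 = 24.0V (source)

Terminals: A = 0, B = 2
Nodal analysis, taking node 2 as the 0 V reference.
Source V1 fixes V_0 = 24 V.
KCL at each unknown node (sum of currents leaving = 0; resistances in Ω):
  Node 1: (V_1 - 24)/51 + (V_1 - 0)/13000 + (V_1 - V_3)/1.8 = 0
  Node 3: (V_3 - 24)/620 + (V_3 - 0)/3000 + (V_3 - V_1)/1.8 = 0
Collecting terms (coefficients in siemens):
  0.5752·V_1 - 0.5556·V_3 = 0.4706
  0.5575·V_3 - 0.5556·V_1 = 0.03871
Determinant D = (0.5752)(0.5575) - (-0.5556)(-0.5556) = 0.01206
V_1 = [(0.4706)(0.5575) - (-0.5556)(0.03871)]/D = 23.55 V
V_3 = [(0.5752)(0.03871) - (0.4706)(-0.5556)]/D = 23.53 V
The requested potential is V_1 = 23.55 V.

Final answer: V_1 = 23.55 V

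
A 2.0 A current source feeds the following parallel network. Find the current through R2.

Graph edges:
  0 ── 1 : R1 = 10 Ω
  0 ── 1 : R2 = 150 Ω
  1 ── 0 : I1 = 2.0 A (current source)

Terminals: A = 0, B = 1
All resistors sit directly between nodes 0 and 1, so they are in parallel and share one voltage V; the full source current 2 A splits among them.
1/R_par = 1/10 + 1/150 = 0.1067 S  =>  R_par = 9.375 Ω
V = I × R_par = 2 × 9.375 = 18.75 V
I_R2 = V/R2 = 18.75/150 = 0.125 A

Final answer: 0.125 A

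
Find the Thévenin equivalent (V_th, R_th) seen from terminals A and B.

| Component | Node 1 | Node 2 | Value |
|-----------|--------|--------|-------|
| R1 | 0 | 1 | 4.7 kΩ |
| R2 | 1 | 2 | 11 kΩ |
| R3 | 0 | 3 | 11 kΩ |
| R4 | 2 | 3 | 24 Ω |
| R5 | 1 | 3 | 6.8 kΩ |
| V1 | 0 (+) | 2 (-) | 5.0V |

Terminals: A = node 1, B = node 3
Step 1 — V_th is the open-circuit voltage V_A - V_B (nothing connected across the terminals).
Nodal analysis, taking node 2 as the 0 V reference.
Source V1 fixes V_0 = 5 V.
KCL at each unknown node (sum of currents leaving = 0; resistances in Ω):
  Node 1: (V_1 - 5)/4700 + (V_1 - 0)/11000 + (V_1 - V_3)/6800 = 0
  Node 3: (V_3 - 5)/11000 + (V_3 - 0)/24 + (V_3 - V_1)/6800 = 0
Collecting terms (coefficients in siemens):
  0.0004507·V_1 - 0.0001471·V_3 = 0.001064
  0.0419·V_3 - 0.0001471·V_1 = 0.0004545
Determinant D = (0.0004507)(0.0419) - (-0.0001471)(-0.0001471) = 0.00001887
V_1 = [(0.001064)(0.0419) - (-0.0001471)(0.0004545)]/D = 2.366 V
V_3 = [(0.0004507)(0.0004545) - (0.001064)(-0.0001471)]/D = 0.01915 V
V_th = V_1 - V_3 = 2.366 - 0.01915 = 2.347 V
Step 2 — R_th: zero the source — replace V1 by a short circuit (node 2 merges into node 0) — and find the resistance seen between A (node 1) and B (node 3).
Reduce the network between node 1 (A) and node 3 (B) by series/parallel combination:
  Rp1 = R1 ‖ R2 (parallel, both between nodes 0 and 1) = 1/(1/4700 + 1/11000) = 3293 Ω
  Rp2 = R3 ‖ R4 (parallel, both between nodes 0 and 3) = 1/(1/11000 + 1/24) = 23.95 Ω
  Rs1 = Rp1 + Rp2 (series, joined only at node 0) = 3293 + 23.95 = 3317 Ω
  Rp3 = R5 ‖ Rs1 (parallel, both between nodes 1 and 3) = 1/(1/6800 + 1/3317) = 2229 Ω
R_th = 2.229 kΩ

Final answer: V_th = 2.347 V, R_th = 2.229 kΩ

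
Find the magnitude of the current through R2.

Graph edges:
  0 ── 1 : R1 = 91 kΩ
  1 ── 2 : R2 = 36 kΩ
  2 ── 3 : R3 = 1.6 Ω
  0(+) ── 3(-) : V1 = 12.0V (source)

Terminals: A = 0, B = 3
Nodal analysis, taking node 3 as the 0 V reference.
Source V1 fixes V_0 = 12 V.
KCL at each unknown node (sum of currents leaving = 0; resistances in Ω):
  Node 1: (V_1 - 12)/91000 + (V_1 - V_2)/36000 = 0
  Node 2: (V_2 - V_1)/36000 + (V_2 - 0)/1.6 = 0
Collecting terms (coefficients in siemens):
  0.00003877·V_1 - 0.00002778·V_2 = 0.0001319
  0.625·V_2 - 0.00002778·V_1 = 0
Determinant D = (0.00003877)(0.625) - (-0.00002778)(-0.00002778) = 0.00002423
V_1 = [(0.0001319)(0.625) - (-0.00002778)(0)]/D = 3.402 V
V_2 = [(0.00003877)(0) - (0.0001319)(-0.00002778)]/D = 0.0001512 V
I_R2 = (V_1 - V_2)/R2 = (3.402 - 0.0001512)/36000 = 0.00009449 A
|I_R2| = 0.00009449 A

Final answer: |I_R2| = 9.449e-05 A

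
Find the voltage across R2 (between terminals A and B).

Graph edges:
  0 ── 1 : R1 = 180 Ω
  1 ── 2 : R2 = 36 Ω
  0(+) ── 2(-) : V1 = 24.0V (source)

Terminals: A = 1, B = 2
R1 and R2 are in series across V1 (node 0 → node 1 → node 2), and the output A–B is taken across R2, so this is a voltage divider.
Series current: I = V1/(R1 + R2) = 24/(180 + 36) = 24/216 = 0.1111 A
V_R2 = I × R2 = V1 × R2/(R1 + R2) = 24 × 36/216 = 4 V

Final answer: 4 V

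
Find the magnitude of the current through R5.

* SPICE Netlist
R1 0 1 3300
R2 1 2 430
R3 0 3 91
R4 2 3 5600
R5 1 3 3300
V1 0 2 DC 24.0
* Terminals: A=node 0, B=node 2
Nodal analysis, taking node 2 as the 0 V reference.
Source V1 fixes V_0 = 24 V.
KCL at each unknown node (sum of currents leaving = 0; resistances in Ω):
  Node 1: (V_1 - 24)/3300 + (V_1 - 0)/430 + (V_1 - V_3)/3300 = 0
  Node 3: (V_3 - 24)/91 + (V_3 - 0)/5600 + (V_3 - V_1)/3300 = 0
Collecting terms (coefficients in siemens):
  0.002932·V_1 - 0.000303·V_3 = 0.007273
  0.01147·V_3 - 0.000303·V_1 = 0.2637
Determinant D = (0.002932)(0.01147) - (-0.000303)(-0.000303) = 0.00003354
V_1 = [(0.007273)(0.01147) - (-0.000303)(0.2637)]/D = 4.871 V
V_3 = [(0.002932)(0.2637) - (0.007273)(-0.000303)]/D = 23.12 V
I_R5 = (V_1 - V_3)/R5 = (4.871 - 23.12)/3300 = -0.00553 A
|I_R5| = 0.00553 A

Final answer: |I_R5| = 0.00553 A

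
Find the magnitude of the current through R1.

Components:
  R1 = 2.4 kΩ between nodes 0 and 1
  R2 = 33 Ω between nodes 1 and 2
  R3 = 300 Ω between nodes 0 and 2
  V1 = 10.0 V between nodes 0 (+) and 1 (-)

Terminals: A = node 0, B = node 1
Nodal analysis, taking node 1 as the 0 V reference.
Source V1 fixes V_0 = 10 V.
KCL at each unknown node (sum of currents leaving = 0; resistances in Ω):
  Node 2: (V_2 - 0)/33 + (V_2 - 10)/300 = 0
Collecting terms: 0.03364 × V_2 = 0.03333  =>  V_2 = 0.991 V
I_R1 = (V_0 - V_1)/R1 = (10 - 0)/2400 = 0.004167 A
|I_R1| = 0.004167 A

Final answer: |I_R1| = 0.004167 A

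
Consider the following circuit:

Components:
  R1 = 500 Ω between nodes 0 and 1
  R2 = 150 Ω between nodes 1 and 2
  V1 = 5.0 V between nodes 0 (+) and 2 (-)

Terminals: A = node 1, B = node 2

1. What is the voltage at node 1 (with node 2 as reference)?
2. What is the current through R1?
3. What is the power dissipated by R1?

Nodal analysis, taking node 2 as the 0 V reference.
Source V1 fixes V_0 = 5 V.
KCL at each unknown node (sum of currents leaving = 0; resistances in Ω):
  Node 1: (V_1 - 5)/500 + (V_1 - 0)/150 = 0
Collecting terms: 0.008667 × V_1 = 0.01  =>  V_1 = 1.154 V
Part 1:
  Read off the nodal solution: V_1 = 1.154 V
Part 2:
  I_R1 = (V_0 - V_1)/R1 = (5 - 1.154)/500 = 0.007692 A
  Magnitude: I_R1 = 0.007692 A
Part 3:
  I_R1 = (V_0 - V_1)/R1 = (5 - 1.154)/500 = 0.007692 A
  P_R1 = I_R1² × R1 = (0.007692)² × 500 = 0.02959 W

Final answers:
1. V_1 = 1.154 V
2. I_R1 = 0.007692 A
3. P_R1 = 0.02959 W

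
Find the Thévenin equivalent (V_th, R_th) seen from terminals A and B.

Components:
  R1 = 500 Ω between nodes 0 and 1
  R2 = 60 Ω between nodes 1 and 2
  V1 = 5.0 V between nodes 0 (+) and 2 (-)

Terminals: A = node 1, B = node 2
Step 1 — V_th is the open-circuit voltage V_A - V_B (nothing connected across the terminals).
Nodal analysis, taking node 2 as the 0 V reference.
Source V1 fixes V_0 = 5 V.
KCL at each unknown node (sum of currents leaving = 0; resistances in Ω):
  Node 1: (V_1 - 5)/500 + (V_1 - 0)/60 = 0
Collecting terms: 0.01867 × V_1 = 0.01  =>  V_1 = 0.5357 V
V_th = V_1 - V_2 = 0.5357 - 0 = 0.5357 V
Step 2 — R_th: zero the source — replace V1 by a short circuit (node 2 merges into node 0) — and find the resistance seen between A (node 1) and B (node 0).
Reduce the network between node 1 (A) and node 0 (B) by series/parallel combination:
  Rp1 = R1 ‖ R2 (parallel, both between nodes 0 and 1) = 1/(1/500 + 1/60) = 53.57 Ω
R_th = 53.57 Ω

Final answer: V_th = 0.5357 V, R_th = 53.57 Ω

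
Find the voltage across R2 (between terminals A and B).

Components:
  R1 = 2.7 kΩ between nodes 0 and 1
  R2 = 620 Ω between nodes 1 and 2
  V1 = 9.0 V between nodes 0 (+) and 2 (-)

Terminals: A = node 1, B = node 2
R1 and R2 are in series across V1 (node 0 → node 1 → node 2), and the output A–B is taken across R2, so this is a voltage divider.
Series current: I = V1/(R1 + R2) = 9/(2700 + 620) = 9/3320 = 0.002711 A
V_R2 = I × R2 = V1 × R2/(R1 + R2) = 9 × 620/3320 = 1.681 V

Final answer: 1.681 V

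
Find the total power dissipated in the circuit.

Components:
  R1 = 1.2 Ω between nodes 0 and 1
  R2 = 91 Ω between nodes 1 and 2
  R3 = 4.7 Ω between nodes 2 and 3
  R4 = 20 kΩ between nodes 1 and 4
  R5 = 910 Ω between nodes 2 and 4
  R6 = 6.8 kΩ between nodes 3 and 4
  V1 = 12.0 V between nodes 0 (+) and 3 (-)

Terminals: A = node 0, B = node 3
Nodal analysis, taking node 3 as the 0 V reference.
Source V1 fixes V_0 = 12 V.
KCL at each unknown node (sum of currents leaving = 0; resistances in Ω):
  Node 1: (V_1 - 12)/1.2 + (V_1 - V_2)/91 + (V_1 - V_4)/20000 = 0
  Node 2: (V_2 - V_1)/91 + (V_2 - 0)/4.7 + (V_2 - V_4)/910 = 0
  Node 4: (V_4 - V_1)/20000 + (V_4 - V_2)/910 + (V_4 - 0)/6800 = 0
Collecting terms (coefficients in siemens):
  0.8444·V_1 - 0.01099·V_2 - 0.00005·V_4 = 10
  0.2249·V_2 - 0.01099·V_1 - 0.001099·V_4 = 0
  0.001296·V_4 - 0.00005·V_1 - 0.001099·V_2 = 0
Solving these 3 simultaneous equations (Gaussian elimination) gives:
  V_1 = 11.85 V, V_2 = 0.5838 V, V_4 = 0.9523 V
Power in each resistor, P = (ΔV)²/R:
  P_R1 = (12 - 11.85)²/1.2 = 0.01856 W
  P_R2 = (11.85 - 0.5838)²/91 = 1.395 W
  P_R3 = (0.5838 - 0)²/4.7 = 0.07252 W
  P_R4 = (11.85 - 0.9523)²/20000 = 0.005939 W
  P_R5 = (0.5838 - 0.9523)²/910 = 0.0001492 W
  P_R6 = (0 - 0.9523)²/6800 = 0.0001334 W
P_total = P_R1 + P_R2 + P_R3 + P_R4 + P_R5 + P_R6 = 1.492 W

Final answer: 1.492 W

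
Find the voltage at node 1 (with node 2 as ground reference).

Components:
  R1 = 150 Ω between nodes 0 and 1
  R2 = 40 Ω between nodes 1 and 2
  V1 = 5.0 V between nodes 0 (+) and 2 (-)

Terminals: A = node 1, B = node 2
Nodal analysis, taking node 2 as the 0 V reference.
Source V1 fixes V_0 = 5 V.
KCL at each unknown node (sum of currents leaving = 0; resistances in Ω):
  Node 1: (V_1 - 5)/150 + (V_1 - 0)/40 = 0
Collecting terms: 0.03167 × V_1 = 0.03333  =>  V_1 = 1.053 V
The requested potential is V_1 = 1.053 V.

Final answer: V_1 = 1.053 V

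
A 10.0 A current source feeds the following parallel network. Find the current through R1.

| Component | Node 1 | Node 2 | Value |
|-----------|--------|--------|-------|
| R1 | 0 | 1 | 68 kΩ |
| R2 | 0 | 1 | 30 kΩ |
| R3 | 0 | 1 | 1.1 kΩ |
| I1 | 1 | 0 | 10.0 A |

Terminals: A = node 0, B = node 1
All resistors sit directly between nodes 0 and 1, so they are in parallel and share one voltage V; the full source current 10 A splits among them.
1/R_par = 1/68000 + 1/30000 + 1/1100 = 0.0009571 S  =>  R_par = 1045 Ω
V = I × R_par = 10 × 1045 = 10450 V
I_R1 = V/R1 = 10450/68000 = 0.1536 A

Final answer: 0.1536 A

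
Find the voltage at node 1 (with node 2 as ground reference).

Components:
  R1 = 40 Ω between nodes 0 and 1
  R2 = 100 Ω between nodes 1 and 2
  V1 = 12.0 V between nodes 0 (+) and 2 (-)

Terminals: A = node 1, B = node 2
Nodal analysis, taking node 2 as the 0 V reference.
Source V1 fixes V_0 = 12 V.
KCL at each unknown node (sum of currents leaving = 0; resistances in Ω):
  Node 1: (V_1 - 12)/40 + (V_1 - 0)/100 = 0
Collecting terms: 0.035 × V_1 = 0.3  =>  V_1 = 8.571 V
The requested potential is V_1 = 8.571 V.

Final answer: V_1 = 8.571 V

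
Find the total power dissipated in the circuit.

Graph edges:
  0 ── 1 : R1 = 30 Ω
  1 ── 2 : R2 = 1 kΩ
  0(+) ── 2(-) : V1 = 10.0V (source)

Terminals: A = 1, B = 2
Nodal analysis, taking node 2 as the 0 V reference.
Source V1 fixes V_0 = 10 V.
KCL at each unknown node (sum of currents leaving = 0; resistances in Ω):
  Node 1: (V_1 - 10)/30 + (V_1 - 0)/1000 = 0
Collecting terms: 0.03433 × V_1 = 0.3333  =>  V_1 = 9.709 V
Power in each resistor, P = (ΔV)²/R:
  P_R1 = (10 - 9.709)²/30 = 0.002828 W
  P_R2 = (9.709 - 0)²/1000 = 0.09426 W
P_total = P_R1 + P_R2 = 0.09709 W

Final answer: 0.09709 W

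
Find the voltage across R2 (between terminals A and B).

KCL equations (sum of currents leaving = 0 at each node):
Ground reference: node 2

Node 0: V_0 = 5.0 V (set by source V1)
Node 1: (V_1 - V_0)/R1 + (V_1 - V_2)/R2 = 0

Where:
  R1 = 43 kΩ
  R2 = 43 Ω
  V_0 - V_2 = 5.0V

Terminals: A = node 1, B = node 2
R1 and R2 are in series across V1 (node 0 → node 1 → node 2), and the output A–B is taken across R2, so this is a voltage divider.
Series current: I = V1/(R1 + R2) = 5/(43000 + 43) = 5/43040 = 0.0001162 A
V_R2 = I × R2 = V1 × R2/(R1 + R2) = 5 × 43/43040 = 0.004995 V

Final answer: 0.004995 V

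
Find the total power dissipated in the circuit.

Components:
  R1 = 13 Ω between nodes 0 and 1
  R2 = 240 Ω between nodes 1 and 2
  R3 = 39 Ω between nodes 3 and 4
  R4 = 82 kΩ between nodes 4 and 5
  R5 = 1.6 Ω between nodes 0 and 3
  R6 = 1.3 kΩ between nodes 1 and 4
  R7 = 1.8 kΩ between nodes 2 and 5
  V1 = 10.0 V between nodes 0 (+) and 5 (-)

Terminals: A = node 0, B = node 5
Nodal analysis, taking node 5 as the 0 V reference.
Source V1 fixes V_0 = 10 V.
KCL at each unknown node (sum of currents leaving = 0; resistances in Ω):
  Node 1: (V_1 - 10)/13 + (V_1 - V_2)/240 + (V_1 - V_4)/1300 = 0
  Node 2: (V_2 - V_1)/240 + (V_2 - 0)/1800 = 0
  Node 3: (V_3 - V_4)/39 + (V_3 - 10)/1.6 = 0
  Node 4: (V_4 - V_3)/39 + (V_4 - 0)/82000 + (V_4 - V_1)/1300 = 0
Collecting terms (coefficients in siemens):
  0.08186·V_1 - 0.004167·V_2 - 0.0007692·V_4 = 0.7692
  0.004722·V_2 - 0.004167·V_1 = 0
  0.6506·V_3 - 0.02564·V_4 = 6.25
  0.02642·V_4 - 0.0007692·V_1 - 0.02564·V_3 = 0
Solving these 4 simultaneous equations (Gaussian elimination) gives:
  V_1 = 9.937 V, V_2 = 8.768 V, V_3 = 10 V, V_4 = 9.993 V
Power in each resistor, P = (ΔV)²/R:
  P_R1 = (10 - 9.937)²/13 = 0.000303 W
  P_R2 = (9.937 - 8.768)²/240 = 0.005695 W
  P_R3 = (10 - 9.993)²/39 = 0.000001062 W
  P_R4 = (9.993 - 0)²/82000 = 0.001218 W
  P_R5 = (10 - 10)²/1.6 = 0.00000004356 W
  P_R6 = (9.937 - 9.993)²/1300 = 0.000002418 W
  P_R7 = (8.768 - 0)²/1800 = 0.04271 W
P_total = P_R1 + P_R2 + P_R3 + P_R4 + P_R5 + P_R6 + P_R7 = 0.04993 W

Final answer: 0.04993 W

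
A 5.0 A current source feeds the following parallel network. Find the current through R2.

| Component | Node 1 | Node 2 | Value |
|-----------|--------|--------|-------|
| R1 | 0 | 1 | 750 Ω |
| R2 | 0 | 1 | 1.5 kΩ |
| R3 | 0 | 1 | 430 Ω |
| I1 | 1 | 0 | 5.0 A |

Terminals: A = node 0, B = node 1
All resistors sit directly between nodes 0 and 1, so they are in parallel and share one voltage V; the full source current 5 A splits among them.
1/R_par = 1/750 + 1/1500 + 1/430 = 0.004326 S  =>  R_par = 231.2 Ω
V = I × R_par = 5 × 231.2 = 1156 V
I_R2 = V/R2 = 1156/1500 = 0.7706 A

Final answer: 0.7706 A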